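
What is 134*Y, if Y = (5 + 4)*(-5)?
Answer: -6030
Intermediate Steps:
Y = -45 (Y = 9*(-5) = -45)
134*Y = 134*(-45) = -6030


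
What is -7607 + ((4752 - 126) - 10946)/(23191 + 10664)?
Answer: -51508261/6771 ≈ -7607.2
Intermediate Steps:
-7607 + ((4752 - 126) - 10946)/(23191 + 10664) = -7607 + (4626 - 10946)/33855 = -7607 - 6320*1/33855 = -7607 - 1264/6771 = -51508261/6771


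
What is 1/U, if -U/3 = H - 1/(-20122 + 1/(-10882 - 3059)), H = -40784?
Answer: 280520803/34322281246833 ≈ 8.1731e-6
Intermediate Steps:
U = 34322281246833/280520803 (U = -3*(-40784 - 1/(-20122 + 1/(-10882 - 3059))) = -3*(-40784 - 1/(-20122 + 1/(-13941))) = -3*(-40784 - 1/(-20122 - 1/13941)) = -3*(-40784 - 1/(-280520803/13941)) = -3*(-40784 - 1*(-13941/280520803)) = -3*(-40784 + 13941/280520803) = -3*(-11440760415611/280520803) = 34322281246833/280520803 ≈ 1.2235e+5)
1/U = 1/(34322281246833/280520803) = 280520803/34322281246833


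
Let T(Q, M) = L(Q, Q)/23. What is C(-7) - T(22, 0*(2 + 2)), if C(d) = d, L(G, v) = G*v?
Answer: -645/23 ≈ -28.043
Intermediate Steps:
T(Q, M) = Q²/23 (T(Q, M) = (Q*Q)/23 = Q²*(1/23) = Q²/23)
C(-7) - T(22, 0*(2 + 2)) = -7 - 22²/23 = -7 - 484/23 = -645/23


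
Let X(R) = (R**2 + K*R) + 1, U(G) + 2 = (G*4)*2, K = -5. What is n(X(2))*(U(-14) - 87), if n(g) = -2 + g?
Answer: 1407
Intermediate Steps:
U(G) = -2 + 8*G (U(G) = -2 + (G*4)*2 = -2 + (4*G)*2 = -2 + 8*G)
X(R) = 1 + R**2 - 5*R (X(R) = (R**2 - 5*R) + 1 = 1 + R**2 - 5*R)
n(X(2))*(U(-14) - 87) = (-2 + (1 + 2**2 - 5*2))*((-2 + 8*(-14)) - 87) = (-2 + (1 + 4 - 10))*((-2 - 112) - 87) = (-2 - 5)*(-114 - 87) = -7*(-201) = 1407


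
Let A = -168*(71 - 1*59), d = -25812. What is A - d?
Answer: 23796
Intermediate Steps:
A = -2016 (A = -168*(71 - 59) = -168*12 = -2016)
A - d = -2016 - 1*(-25812) = -2016 + 25812 = 23796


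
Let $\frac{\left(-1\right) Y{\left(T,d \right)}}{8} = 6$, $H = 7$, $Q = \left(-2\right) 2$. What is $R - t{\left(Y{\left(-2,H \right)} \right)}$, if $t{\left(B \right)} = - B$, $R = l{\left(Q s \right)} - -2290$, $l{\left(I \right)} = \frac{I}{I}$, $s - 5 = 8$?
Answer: $2243$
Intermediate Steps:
$Q = -4$
$s = 13$ ($s = 5 + 8 = 13$)
$Y{\left(T,d \right)} = -48$ ($Y{\left(T,d \right)} = \left(-8\right) 6 = -48$)
$l{\left(I \right)} = 1$
$R = 2291$ ($R = 1 - -2290 = 1 + 2290 = 2291$)
$R - t{\left(Y{\left(-2,H \right)} \right)} = 2291 - \left(-1\right) \left(-48\right) = 2291 - 48 = 2243$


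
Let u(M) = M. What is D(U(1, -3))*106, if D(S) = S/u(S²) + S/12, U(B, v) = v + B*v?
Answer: -212/3 ≈ -70.667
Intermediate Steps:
D(S) = 1/S + S/12 (D(S) = S/(S²) + S/12 = S/S² + S*(1/12) = 1/S + S/12)
D(U(1, -3))*106 = (1/(-3*(1 + 1)) + (-3*(1 + 1))/12)*106 = (1/(-3*2) + (-3*2)/12)*106 = (1/(-6) + (1/12)*(-6))*106 = (-⅙ - ½)*106 = -⅔*106 = -212/3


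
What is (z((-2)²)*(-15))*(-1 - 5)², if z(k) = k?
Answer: -2160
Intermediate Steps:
(z((-2)²)*(-15))*(-1 - 5)² = ((-2)²*(-15))*(-1 - 5)² = (4*(-15))*(-6)² = -60*36 = -2160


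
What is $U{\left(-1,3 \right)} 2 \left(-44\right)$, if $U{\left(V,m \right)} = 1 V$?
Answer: $88$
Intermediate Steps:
$U{\left(V,m \right)} = V$
$U{\left(-1,3 \right)} 2 \left(-44\right) = \left(-1\right) 2 \left(-44\right) = \left(-2\right) \left(-44\right) = 88$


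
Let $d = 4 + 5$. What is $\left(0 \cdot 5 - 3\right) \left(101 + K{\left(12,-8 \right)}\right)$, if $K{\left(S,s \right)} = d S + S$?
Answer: $-663$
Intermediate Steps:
$d = 9$
$K{\left(S,s \right)} = 10 S$ ($K{\left(S,s \right)} = 9 S + S = 10 S$)
$\left(0 \cdot 5 - 3\right) \left(101 + K{\left(12,-8 \right)}\right) = \left(0 \cdot 5 - 3\right) \left(101 + 10 \cdot 12\right) = \left(0 - 3\right) \left(101 + 120\right) = \left(-3\right) 221 = -663$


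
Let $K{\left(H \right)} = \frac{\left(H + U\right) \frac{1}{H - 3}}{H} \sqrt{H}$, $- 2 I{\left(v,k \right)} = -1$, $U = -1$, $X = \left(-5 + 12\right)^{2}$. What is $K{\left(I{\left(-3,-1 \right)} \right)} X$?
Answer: $\frac{49 \sqrt{2}}{5} \approx 13.859$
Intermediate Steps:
$X = 49$ ($X = 7^{2} = 49$)
$I{\left(v,k \right)} = \frac{1}{2}$ ($I{\left(v,k \right)} = \left(- \frac{1}{2}\right) \left(-1\right) = \frac{1}{2}$)
$K{\left(H \right)} = \frac{-1 + H}{\sqrt{H} \left(-3 + H\right)}$ ($K{\left(H \right)} = \frac{\left(H - 1\right) \frac{1}{H - 3}}{H} \sqrt{H} = \frac{\left(-1 + H\right) \frac{1}{-3 + H}}{H} \sqrt{H} = \frac{\frac{1}{-3 + H} \left(-1 + H\right)}{H} \sqrt{H} = \frac{-1 + H}{H \left(-3 + H\right)} \sqrt{H} = \frac{-1 + H}{\sqrt{H} \left(-3 + H\right)}$)
$K{\left(I{\left(-3,-1 \right)} \right)} X = \frac{\frac{1}{\sqrt{\frac{1}{2}}} \left(-1 + \frac{1}{2}\right)}{-3 + \frac{1}{2}} \cdot 49 = \sqrt{2} \frac{1}{- \frac{5}{2}} \left(- \frac{1}{2}\right) 49 = \sqrt{2} \left(- \frac{2}{5}\right) \left(- \frac{1}{2}\right) 49 = \frac{\sqrt{2}}{5} \cdot 49 = \frac{49 \sqrt{2}}{5}$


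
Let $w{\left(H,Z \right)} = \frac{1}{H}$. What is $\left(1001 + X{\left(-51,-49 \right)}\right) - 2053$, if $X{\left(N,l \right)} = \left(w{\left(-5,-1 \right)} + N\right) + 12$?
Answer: $- \frac{5456}{5} \approx -1091.2$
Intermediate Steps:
$X{\left(N,l \right)} = \frac{59}{5} + N$ ($X{\left(N,l \right)} = \left(\frac{1}{-5} + N\right) + 12 = \left(- \frac{1}{5} + N\right) + 12 = \frac{59}{5} + N$)
$\left(1001 + X{\left(-51,-49 \right)}\right) - 2053 = \left(1001 + \left(\frac{59}{5} - 51\right)\right) - 2053 = \left(1001 - \frac{196}{5}\right) - 2053 = \frac{4809}{5} - 2053 = - \frac{5456}{5}$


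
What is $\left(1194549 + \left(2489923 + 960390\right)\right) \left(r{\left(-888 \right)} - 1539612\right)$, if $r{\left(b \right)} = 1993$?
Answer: $-7142028063578$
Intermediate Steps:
$\left(1194549 + \left(2489923 + 960390\right)\right) \left(r{\left(-888 \right)} - 1539612\right) = \left(1194549 + \left(2489923 + 960390\right)\right) \left(1993 - 1539612\right) = \left(1194549 + 3450313\right) \left(-1537619\right) = 4644862 \left(-1537619\right) = -7142028063578$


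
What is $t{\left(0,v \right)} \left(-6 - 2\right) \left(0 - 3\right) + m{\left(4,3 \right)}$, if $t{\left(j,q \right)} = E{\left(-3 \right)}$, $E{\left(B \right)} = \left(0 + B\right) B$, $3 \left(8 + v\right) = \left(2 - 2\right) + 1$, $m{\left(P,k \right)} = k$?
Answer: $219$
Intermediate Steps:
$v = - \frac{23}{3}$ ($v = -8 + \frac{\left(2 - 2\right) + 1}{3} = -8 + \frac{0 + 1}{3} = -8 + \frac{1}{3} \cdot 1 = -8 + \frac{1}{3} = - \frac{23}{3} \approx -7.6667$)
$E{\left(B \right)} = B^{2}$ ($E{\left(B \right)} = B B = B^{2}$)
$t{\left(j,q \right)} = 9$ ($t{\left(j,q \right)} = \left(-3\right)^{2} = 9$)
$t{\left(0,v \right)} \left(-6 - 2\right) \left(0 - 3\right) + m{\left(4,3 \right)} = 9 \left(-6 - 2\right) \left(0 - 3\right) + 3 = 9 \left(\left(-8\right) \left(-3\right)\right) + 3 = 9 \cdot 24 + 3 = 216 + 3 = 219$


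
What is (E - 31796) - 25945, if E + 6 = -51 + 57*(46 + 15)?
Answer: -54321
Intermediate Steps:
E = 3420 (E = -6 + (-51 + 57*(46 + 15)) = -6 + (-51 + 57*61) = -6 + (-51 + 3477) = -6 + 3426 = 3420)
(E - 31796) - 25945 = (3420 - 31796) - 25945 = -28376 - 25945 = -54321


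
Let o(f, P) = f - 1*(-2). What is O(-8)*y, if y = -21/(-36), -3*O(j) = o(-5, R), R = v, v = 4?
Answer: 7/12 ≈ 0.58333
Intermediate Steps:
R = 4
o(f, P) = 2 + f (o(f, P) = f + 2 = 2 + f)
O(j) = 1 (O(j) = -(2 - 5)/3 = -⅓*(-3) = 1)
y = 7/12 (y = -21*(-1/36) = 7/12 ≈ 0.58333)
O(-8)*y = 1*(7/12) = 7/12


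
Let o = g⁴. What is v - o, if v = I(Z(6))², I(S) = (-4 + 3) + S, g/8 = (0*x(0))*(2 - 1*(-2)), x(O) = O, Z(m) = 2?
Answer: 1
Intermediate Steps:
g = 0 (g = 8*((0*0)*(2 - 1*(-2))) = 8*(0*(2 + 2)) = 8*(0*4) = 8*0 = 0)
I(S) = -1 + S
o = 0 (o = 0⁴ = 0)
v = 1 (v = (-1 + 2)² = 1² = 1)
v - o = 1 - 1*0 = 1 + 0 = 1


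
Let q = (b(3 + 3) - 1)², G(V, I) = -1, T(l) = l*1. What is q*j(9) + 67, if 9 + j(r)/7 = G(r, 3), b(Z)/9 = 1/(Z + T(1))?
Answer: 429/7 ≈ 61.286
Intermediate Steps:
T(l) = l
b(Z) = 9/(1 + Z) (b(Z) = 9/(Z + 1) = 9/(1 + Z))
j(r) = -70 (j(r) = -63 + 7*(-1) = -63 - 7 = -70)
q = 4/49 (q = (9/(1 + (3 + 3)) - 1)² = (9/(1 + 6) - 1)² = (9/7 - 1)² = (2/7)² = 4/49 ≈ 0.081633)
q*j(9) + 67 = (4/49)*(-70) + 67 = -40/7 + 67 = 429/7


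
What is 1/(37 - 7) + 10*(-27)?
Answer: -8099/30 ≈ -269.97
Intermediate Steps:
1/(37 - 7) + 10*(-27) = 1/30 - 270 = -8099/30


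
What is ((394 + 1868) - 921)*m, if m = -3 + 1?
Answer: -2682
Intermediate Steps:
m = -2
((394 + 1868) - 921)*m = ((394 + 1868) - 921)*(-2) = (2262 - 921)*(-2) = 1341*(-2) = -2682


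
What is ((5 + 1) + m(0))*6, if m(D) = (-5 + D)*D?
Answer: 36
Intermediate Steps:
m(D) = D*(-5 + D)
((5 + 1) + m(0))*6 = ((5 + 1) + 0*(-5 + 0))*6 = (6 + 0*(-5))*6 = (6 + 0)*6 = 6*6 = 36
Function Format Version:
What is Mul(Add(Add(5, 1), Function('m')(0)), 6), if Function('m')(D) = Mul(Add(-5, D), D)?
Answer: 36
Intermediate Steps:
Function('m')(D) = Mul(D, Add(-5, D))
Mul(Add(Add(5, 1), Function('m')(0)), 6) = Mul(Add(Add(5, 1), Mul(0, Add(-5, 0))), 6) = Mul(Add(6, Mul(0, -5)), 6) = Mul(Add(6, 0), 6) = Mul(6, 6) = 36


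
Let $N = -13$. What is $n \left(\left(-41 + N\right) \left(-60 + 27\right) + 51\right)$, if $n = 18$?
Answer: $32994$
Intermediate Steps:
$n \left(\left(-41 + N\right) \left(-60 + 27\right) + 51\right) = 18 \left(\left(-41 - 13\right) \left(-60 + 27\right) + 51\right) = 18 \left(\left(-54\right) \left(-33\right) + 51\right) = 18 \left(1782 + 51\right) = 18 \cdot 1833 = 32994$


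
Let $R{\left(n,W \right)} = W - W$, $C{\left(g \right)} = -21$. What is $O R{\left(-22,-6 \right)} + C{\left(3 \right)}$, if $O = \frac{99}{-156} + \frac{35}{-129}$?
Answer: $-21$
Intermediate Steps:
$O = - \frac{6077}{6708}$ ($O = 99 \left(- \frac{1}{156}\right) + 35 \left(- \frac{1}{129}\right) = - \frac{33}{52} - \frac{35}{129} = - \frac{6077}{6708} \approx -0.90593$)
$R{\left(n,W \right)} = 0$
$O R{\left(-22,-6 \right)} + C{\left(3 \right)} = \left(- \frac{6077}{6708}\right) 0 - 21 = 0 - 21 = -21$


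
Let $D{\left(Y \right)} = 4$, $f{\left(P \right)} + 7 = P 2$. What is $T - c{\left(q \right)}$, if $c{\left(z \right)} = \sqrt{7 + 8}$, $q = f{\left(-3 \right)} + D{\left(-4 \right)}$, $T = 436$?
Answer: $436 - \sqrt{15} \approx 432.13$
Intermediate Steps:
$f{\left(P \right)} = -7 + 2 P$ ($f{\left(P \right)} = -7 + P 2 = -7 + 2 P$)
$q = -9$ ($q = \left(-7 + 2 \left(-3\right)\right) + 4 = \left(-7 - 6\right) + 4 = -13 + 4 = -9$)
$c{\left(z \right)} = \sqrt{15}$
$T - c{\left(q \right)} = 436 - \sqrt{15}$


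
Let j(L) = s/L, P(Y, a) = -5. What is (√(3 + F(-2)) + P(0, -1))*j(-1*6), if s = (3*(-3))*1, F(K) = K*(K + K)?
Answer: -15/2 + 3*√11/2 ≈ -2.5251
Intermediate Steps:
F(K) = 2*K² (F(K) = K*(2*K) = 2*K²)
s = -9 (s = -9*1 = -9)
j(L) = -9/L
(√(3 + F(-2)) + P(0, -1))*j(-1*6) = (√(3 + 2*(-2)²) - 5)*(-9/((-1*6))) = (√(3 + 2*4) - 5)*(-9/(-6)) = (√(3 + 8) - 5)*(-9*(-⅙)) = (√11 - 5)*(3/2) = (-5 + √11)*(3/2) = -15/2 + 3*√11/2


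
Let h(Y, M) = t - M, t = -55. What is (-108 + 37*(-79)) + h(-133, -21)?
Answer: -3065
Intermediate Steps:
h(Y, M) = -55 - M
(-108 + 37*(-79)) + h(-133, -21) = (-108 + 37*(-79)) + (-55 - 1*(-21)) = (-108 - 2923) + (-55 + 21) = -3031 - 34 = -3065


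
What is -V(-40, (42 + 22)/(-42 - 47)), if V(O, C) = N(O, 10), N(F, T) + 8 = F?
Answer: 48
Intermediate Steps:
N(F, T) = -8 + F
V(O, C) = -8 + O
-V(-40, (42 + 22)/(-42 - 47)) = -(-8 - 40) = -1*(-48) = 48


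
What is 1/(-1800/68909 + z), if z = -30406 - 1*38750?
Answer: -68909/4765472604 ≈ -1.4460e-5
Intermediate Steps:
z = -69156 (z = -30406 - 38750 = -69156)
1/(-1800/68909 + z) = 1/(-1800/68909 - 69156) = 1/(-4765472604/68909) = -68909/4765472604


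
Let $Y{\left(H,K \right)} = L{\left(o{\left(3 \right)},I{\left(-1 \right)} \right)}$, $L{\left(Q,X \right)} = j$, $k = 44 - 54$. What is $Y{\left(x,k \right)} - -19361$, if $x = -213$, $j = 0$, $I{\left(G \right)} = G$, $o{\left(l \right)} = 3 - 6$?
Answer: $19361$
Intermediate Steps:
$o{\left(l \right)} = -3$ ($o{\left(l \right)} = 3 - 6 = -3$)
$k = -10$ ($k = 44 - 54 = -10$)
$L{\left(Q,X \right)} = 0$
$Y{\left(H,K \right)} = 0$
$Y{\left(x,k \right)} - -19361 = 0 - -19361 = 0 + 19361 = 19361$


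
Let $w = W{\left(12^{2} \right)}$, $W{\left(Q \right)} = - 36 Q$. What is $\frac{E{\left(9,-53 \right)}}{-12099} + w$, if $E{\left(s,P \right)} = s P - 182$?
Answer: $- \frac{62720557}{12099} \approx -5183.9$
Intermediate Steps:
$E{\left(s,P \right)} = -182 + P s$ ($E{\left(s,P \right)} = P s - 182 = -182 + P s$)
$w = -5184$ ($w = - 36 \cdot 12^{2} = \left(-36\right) 144 = -5184$)
$\frac{E{\left(9,-53 \right)}}{-12099} + w = \frac{-182 - 477}{-12099} - 5184 = \left(-182 - 477\right) \left(- \frac{1}{12099}\right) - 5184 = \left(-659\right) \left(- \frac{1}{12099}\right) - 5184 = \frac{659}{12099} - 5184 = - \frac{62720557}{12099}$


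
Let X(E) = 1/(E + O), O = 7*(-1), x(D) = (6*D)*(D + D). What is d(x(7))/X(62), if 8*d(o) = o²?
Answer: 2376990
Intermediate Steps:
x(D) = 12*D² (x(D) = (6*D)*(2*D) = 12*D²)
O = -7
d(o) = o²/8
X(E) = 1/(-7 + E) (X(E) = 1/(E - 7) = 1/(-7 + E))
d(x(7))/X(62) = ((12*7²)²/8)/(1/(-7 + 62)) = ((12*49)²/8)/(1/55) = ((⅛)*588²)/(1/55) = ((⅛)*345744)*55 = 43218*55 = 2376990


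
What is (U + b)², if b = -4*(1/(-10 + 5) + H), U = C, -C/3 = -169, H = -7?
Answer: 7177041/25 ≈ 2.8708e+5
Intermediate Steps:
C = 507 (C = -3*(-169) = 507)
U = 507
b = 144/5 (b = -4*(1/(-10 + 5) - 7) = -4*(1/(-5) - 7) = -4*(-⅕ - 7) = -4*(-36/5) = 144/5 ≈ 28.800)
(U + b)² = (507 + 144/5)² = (2679/5)² = 7177041/25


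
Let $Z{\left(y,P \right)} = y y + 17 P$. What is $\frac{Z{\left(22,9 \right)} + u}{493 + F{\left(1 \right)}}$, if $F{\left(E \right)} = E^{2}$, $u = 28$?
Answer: $\frac{35}{26} \approx 1.3462$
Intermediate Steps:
$Z{\left(y,P \right)} = y^{2} + 17 P$
$\frac{Z{\left(22,9 \right)} + u}{493 + F{\left(1 \right)}} = \frac{\left(22^{2} + 17 \cdot 9\right) + 28}{493 + 1^{2}} = \frac{\left(484 + 153\right) + 28}{493 + 1} = \frac{637 + 28}{494} = 665 \cdot \frac{1}{494} = \frac{35}{26}$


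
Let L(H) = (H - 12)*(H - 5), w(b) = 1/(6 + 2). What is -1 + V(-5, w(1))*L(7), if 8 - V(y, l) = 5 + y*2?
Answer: -131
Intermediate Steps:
w(b) = ⅛ (w(b) = 1/8 = ⅛)
V(y, l) = 3 - 2*y (V(y, l) = 8 - (5 + y*2) = 8 - (5 + 2*y) = 8 + (-5 - 2*y) = 3 - 2*y)
L(H) = (-12 + H)*(-5 + H)
-1 + V(-5, w(1))*L(7) = -1 + (3 - 2*(-5))*(60 + 7² - 17*7) = -1 + (3 + 10)*(60 + 49 - 119) = -1 + 13*(-10) = -1 - 130 = -131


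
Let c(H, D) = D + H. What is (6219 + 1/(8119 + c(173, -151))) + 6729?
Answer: 105409669/8141 ≈ 12948.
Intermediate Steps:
(6219 + 1/(8119 + c(173, -151))) + 6729 = (6219 + 1/(8119 + (-151 + 173))) + 6729 = (6219 + 1/(8119 + 22)) + 6729 = (6219 + 1/8141) + 6729 = 50628880/8141 + 6729 = 105409669/8141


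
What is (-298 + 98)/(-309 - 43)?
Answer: 25/44 ≈ 0.56818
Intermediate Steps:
(-298 + 98)/(-309 - 43) = -200/(-352) = -200*(-1/352) = 25/44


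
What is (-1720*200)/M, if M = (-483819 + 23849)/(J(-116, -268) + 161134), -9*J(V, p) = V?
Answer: 49891076800/413973 ≈ 1.2052e+5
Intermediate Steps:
J(V, p) = -V/9
M = -2069865/725161 (M = (-483819 + 23849)/(-1/9*(-116) + 161134) = -459970/(116/9 + 161134) = -459970/1450322/9 = -459970*9/1450322 = -2069865/725161 ≈ -2.8544)
(-1720*200)/M = (-1720*200)/(-2069865/725161) = -344000*(-725161/2069865) = 49891076800/413973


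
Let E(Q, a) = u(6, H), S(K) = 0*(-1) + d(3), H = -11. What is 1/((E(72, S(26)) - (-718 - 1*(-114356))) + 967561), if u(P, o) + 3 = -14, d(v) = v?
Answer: 1/853906 ≈ 1.1711e-6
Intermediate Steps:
S(K) = 3 (S(K) = 0*(-1) + 3 = 0 + 3 = 3)
u(P, o) = -17 (u(P, o) = -3 - 14 = -17)
E(Q, a) = -17
1/((E(72, S(26)) - (-718 - 1*(-114356))) + 967561) = 1/((-17 - (-718 - 1*(-114356))) + 967561) = 1/((-17 - (-718 + 114356)) + 967561) = 1/((-17 - 1*113638) + 967561) = 1/((-17 - 113638) + 967561) = 1/(-113655 + 967561) = 1/853906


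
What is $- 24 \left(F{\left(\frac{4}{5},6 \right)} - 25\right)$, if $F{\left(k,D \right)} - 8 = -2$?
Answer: $456$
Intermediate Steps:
$F{\left(k,D \right)} = 6$ ($F{\left(k,D \right)} = 8 - 2 = 6$)
$- 24 \left(F{\left(\frac{4}{5},6 \right)} - 25\right) = - 24 \left(6 - 25\right) = \left(-24\right) \left(-19\right) = 456$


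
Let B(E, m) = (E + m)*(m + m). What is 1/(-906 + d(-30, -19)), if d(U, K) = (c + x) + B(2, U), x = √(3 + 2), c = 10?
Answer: 784/614651 - √5/614651 ≈ 0.0012719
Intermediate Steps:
B(E, m) = 2*m*(E + m) (B(E, m) = (E + m)*(2*m) = 2*m*(E + m))
x = √5 ≈ 2.2361
d(U, K) = 10 + √5 + 2*U*(2 + U) (d(U, K) = (10 + √5) + 2*U*(2 + U) = 10 + √5 + 2*U*(2 + U))
1/(-906 + d(-30, -19)) = 1/(-906 + (10 + √5 + 2*(-30)*(2 - 30))) = 1/(-906 + (10 + √5 + 2*(-30)*(-28))) = 1/(-906 + (10 + √5 + 1680)) = 1/(-906 + (1690 + √5)) = 1/(784 + √5)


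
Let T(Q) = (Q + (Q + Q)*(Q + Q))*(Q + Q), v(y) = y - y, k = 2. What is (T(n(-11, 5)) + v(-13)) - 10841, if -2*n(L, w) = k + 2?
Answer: -10897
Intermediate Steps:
n(L, w) = -2 (n(L, w) = -(2 + 2)/2 = -1/2*4 = -2)
v(y) = 0
T(Q) = 2*Q*(Q + 4*Q**2) (T(Q) = (Q + (2*Q)*(2*Q))*(2*Q) = (Q + 4*Q**2)*(2*Q) = 2*Q*(Q + 4*Q**2))
(T(n(-11, 5)) + v(-13)) - 10841 = ((-2)**2*(2 + 8*(-2)) + 0) - 10841 = (4*(2 - 16) + 0) - 10841 = (4*(-14) + 0) - 10841 = (-56 + 0) - 10841 = -56 - 10841 = -10897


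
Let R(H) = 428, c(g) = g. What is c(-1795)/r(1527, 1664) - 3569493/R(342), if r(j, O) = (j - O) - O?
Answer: -6427888633/770828 ≈ -8338.9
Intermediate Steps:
r(j, O) = j - 2*O
c(-1795)/r(1527, 1664) - 3569493/R(342) = -1795/(1527 - 2*1664) - 3569493/428 = -1795/(1527 - 3328) - 3569493*1/428 = -1795/(-1801) - 3569493/428 = -1795*(-1/1801) - 3569493/428 = 1795/1801 - 3569493/428 = -6427888633/770828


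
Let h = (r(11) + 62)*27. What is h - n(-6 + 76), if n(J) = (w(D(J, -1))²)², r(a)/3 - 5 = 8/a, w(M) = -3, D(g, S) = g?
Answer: 22626/11 ≈ 2056.9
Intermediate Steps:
r(a) = 15 + 24/a (r(a) = 15 + 3*(8/a) = 15 + 24/a)
n(J) = 81 (n(J) = ((-3)²)² = 9² = 81)
h = 23517/11 (h = ((15 + 24/11) + 62)*27 = (189/11 + 62)*27 = (871/11)*27 = 23517/11 ≈ 2137.9)
h - n(-6 + 76) = 23517/11 - 1*81 = 23517/11 - 81 = 22626/11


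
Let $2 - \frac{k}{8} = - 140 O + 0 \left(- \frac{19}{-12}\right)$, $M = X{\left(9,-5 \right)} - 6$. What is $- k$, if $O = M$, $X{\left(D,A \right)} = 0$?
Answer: $6704$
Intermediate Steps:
$M = -6$ ($M = 0 - 6 = -6$)
$O = -6$
$k = -6704$ ($k = 16 - 8 \left(\left(-140\right) \left(-6\right) + 0 \left(- \frac{19}{-12}\right)\right) = 16 - 8 \left(840 + 0 \left(\left(-19\right) \left(- \frac{1}{12}\right)\right)\right) = 16 - 8 \left(840 + 0 \cdot \frac{19}{12}\right) = 16 - 8 \left(840 + 0\right) = 16 - 6720 = -6704$)
$- k = \left(-1\right) \left(-6704\right) = 6704$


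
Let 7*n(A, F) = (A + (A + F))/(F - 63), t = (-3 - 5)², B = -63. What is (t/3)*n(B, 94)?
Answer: -2048/651 ≈ -3.1459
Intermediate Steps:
t = 64 (t = (-8)² = 64)
n(A, F) = (F + 2*A)/(7*(-63 + F)) (n(A, F) = ((A + (A + F))/(F - 63))/7 = ((F + 2*A)/(-63 + F))/7 = (F + 2*A)/(7*(-63 + F)))
(t/3)*n(B, 94) = (64/3)*((94 + 2*(-63))/(7*(-63 + 94))) = (64*(⅓))*((⅐)*(94 - 126)/31) = 64*((⅐)*(1/31)*(-32))/3 = (64/3)*(-32/217) = -2048/651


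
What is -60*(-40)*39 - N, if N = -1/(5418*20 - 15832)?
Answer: 8660620801/92528 ≈ 93600.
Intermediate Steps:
N = -1/92528 (N = -1/(108360 - 15832) = -1/92528 ≈ -1.0808e-5)
-60*(-40)*39 - N = -60*(-40)*39 - 1*(-1/92528) = 2400*39 + 1/92528 = 93600 + 1/92528 = 8660620801/92528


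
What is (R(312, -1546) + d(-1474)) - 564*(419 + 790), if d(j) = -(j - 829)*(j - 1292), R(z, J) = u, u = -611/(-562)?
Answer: -3963208777/562 ≈ -7.0520e+6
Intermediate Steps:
u = 611/562 (u = -611*(-1/562) = 611/562 ≈ 1.0872)
R(z, J) = 611/562
d(j) = -(-1292 + j)*(-829 + j) (d(j) = -(-829 + j)*(-1292 + j) = -(-1292 + j)*(-829 + j))
(R(312, -1546) + d(-1474)) - 564*(419 + 790) = (611/562 + (-1071068 - 1*(-1474)² + 2121*(-1474))) - 564*(419 + 790) = (611/562 + (-1071068 - 1*2172676 - 3126354)) - 564*1209 = (611/562 + (-1071068 - 2172676 - 3126354)) - 681876 = (611/562 - 6370098) - 681876 = -3579994465/562 - 681876 = -3963208777/562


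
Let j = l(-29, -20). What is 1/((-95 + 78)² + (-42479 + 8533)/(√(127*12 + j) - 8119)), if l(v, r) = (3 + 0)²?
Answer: 9662756533/2832938097938 - 16973*√1533/2832938097938 ≈ 0.0034106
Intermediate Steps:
l(v, r) = 9 (l(v, r) = 3² = 9)
j = 9
1/((-95 + 78)² + (-42479 + 8533)/(√(127*12 + j) - 8119)) = 1/((-95 + 78)² + (-42479 + 8533)/(√(127*12 + 9) - 8119)) = 1/((-17)² - 33946/(√(1524 + 9) - 8119)) = 1/(289 - 33946/(√1533 - 8119)) = 1/(289 - 33946/(-8119 + √1533))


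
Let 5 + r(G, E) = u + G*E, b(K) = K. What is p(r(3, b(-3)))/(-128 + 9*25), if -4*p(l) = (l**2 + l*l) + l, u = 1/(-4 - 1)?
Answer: -9727/9700 ≈ -1.0028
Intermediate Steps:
u = -1/5 (u = 1/(-5) = -1/5 ≈ -0.20000)
r(G, E) = -26/5 + E*G (r(G, E) = -5 + (-1/5 + G*E) = -5 + (-1/5 + E*G) = -26/5 + E*G)
p(l) = -l**2/2 - l/4 (p(l) = -((l**2 + l*l) + l)/4 = -((l**2 + l**2) + l)/4 = -(2*l**2 + l)/4 = -(l + 2*l**2)/4 = -l**2/2 - l/4)
p(r(3, b(-3)))/(-128 + 9*25) = (-(-26/5 - 3*3)*(1 + 2*(-26/5 - 3*3))/4)/(-128 + 9*25) = (-(-26/5 - 9)*(1 + 2*(-26/5 - 9))/4)/(-128 + 225) = -1/4*(-71/5)*(1 + 2*(-71/5))/97 = -1/4*(-71/5)*(1 - 142/5)*(1/97) = -1/4*(-71/5)*(-137/5)*(1/97) = -9727/100*1/97 = -9727/9700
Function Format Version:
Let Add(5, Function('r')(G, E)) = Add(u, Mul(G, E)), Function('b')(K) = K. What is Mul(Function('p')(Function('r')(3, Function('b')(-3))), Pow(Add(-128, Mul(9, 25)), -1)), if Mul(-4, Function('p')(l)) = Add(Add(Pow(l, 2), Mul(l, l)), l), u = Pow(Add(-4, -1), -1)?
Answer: Rational(-9727, 9700) ≈ -1.0028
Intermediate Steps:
u = Rational(-1, 5) (u = Pow(-5, -1) = Rational(-1, 5) ≈ -0.20000)
Function('r')(G, E) = Add(Rational(-26, 5), Mul(E, G)) (Function('r')(G, E) = Add(-5, Add(Rational(-1, 5), Mul(G, E))) = Add(-5, Add(Rational(-1, 5), Mul(E, G))) = Add(Rational(-26, 5), Mul(E, G)))
Function('p')(l) = Add(Mul(Rational(-1, 2), Pow(l, 2)), Mul(Rational(-1, 4), l)) (Function('p')(l) = Mul(Rational(-1, 4), Add(Add(Pow(l, 2), Mul(l, l)), l)) = Mul(Rational(-1, 4), Add(Add(Pow(l, 2), Pow(l, 2)), l)) = Mul(Rational(-1, 4), Add(Mul(2, Pow(l, 2)), l)) = Mul(Rational(-1, 4), Add(l, Mul(2, Pow(l, 2)))) = Add(Mul(Rational(-1, 2), Pow(l, 2)), Mul(Rational(-1, 4), l)))
Mul(Function('p')(Function('r')(3, Function('b')(-3))), Pow(Add(-128, Mul(9, 25)), -1)) = Mul(Mul(Rational(-1, 4), Add(Rational(-26, 5), Mul(-3, 3)), Add(1, Mul(2, Add(Rational(-26, 5), Mul(-3, 3))))), Pow(Add(-128, Mul(9, 25)), -1)) = Mul(Mul(Rational(-1, 4), Add(Rational(-26, 5), -9), Add(1, Mul(2, Add(Rational(-26, 5), -9)))), Pow(Add(-128, 225), -1)) = Mul(Mul(Rational(-1, 4), Rational(-71, 5), Add(1, Mul(2, Rational(-71, 5)))), Pow(97, -1)) = Mul(Mul(Rational(-1, 4), Rational(-71, 5), Add(1, Rational(-142, 5))), Rational(1, 97)) = Mul(Mul(Rational(-1, 4), Rational(-71, 5), Rational(-137, 5)), Rational(1, 97)) = Mul(Rational(-9727, 100), Rational(1, 97)) = Rational(-9727, 9700)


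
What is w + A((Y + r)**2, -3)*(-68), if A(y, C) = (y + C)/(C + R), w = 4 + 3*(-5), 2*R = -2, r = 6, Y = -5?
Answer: -45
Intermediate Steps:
R = -1 (R = (1/2)*(-2) = -1)
w = -11 (w = 4 - 15 = -11)
A(y, C) = (C + y)/(-1 + C) (A(y, C) = (y + C)/(C - 1) = (C + y)/(-1 + C))
w + A((Y + r)**2, -3)*(-68) = -11 + ((-3 + (-5 + 6)**2)/(-1 - 3))*(-68) = -11 + ((-3 + 1**2)/(-4))*(-68) = -11 - (-3 + 1)/4*(-68) = -11 - 1/4*(-2)*(-68) = -11 + (1/2)*(-68) = -11 - 34 = -45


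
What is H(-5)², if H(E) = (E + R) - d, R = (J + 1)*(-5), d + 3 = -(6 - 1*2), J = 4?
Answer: 529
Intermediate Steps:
d = -7 (d = -3 - (6 - 1*2) = -3 - (6 - 2) = -3 - 1*4 = -3 - 4 = -7)
R = -25 (R = (4 + 1)*(-5) = 5*(-5) = -25)
H(E) = -18 + E (H(E) = (E - 25) - 1*(-7) = (-25 + E) + 7 = -18 + E)
H(-5)² = (-18 - 5)² = (-23)² = 529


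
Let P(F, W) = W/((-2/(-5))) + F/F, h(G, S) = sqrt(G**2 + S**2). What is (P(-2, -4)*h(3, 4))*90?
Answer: -4050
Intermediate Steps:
P(F, W) = 1 + 5*W/2 (P(F, W) = W/((-2*(-1/5))) + 1 = W/(2/5) + 1 = W*(5/2) + 1 = 5*W/2 + 1 = 1 + 5*W/2)
(P(-2, -4)*h(3, 4))*90 = ((1 + (5/2)*(-4))*sqrt(3**2 + 4**2))*90 = ((1 - 10)*sqrt(9 + 16))*90 = -9*sqrt(25)*90 = -9*5*90 = -45*90 = -4050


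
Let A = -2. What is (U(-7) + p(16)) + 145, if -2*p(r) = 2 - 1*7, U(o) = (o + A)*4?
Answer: 223/2 ≈ 111.50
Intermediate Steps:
U(o) = -8 + 4*o (U(o) = (o - 2)*4 = (-2 + o)*4 = -8 + 4*o)
p(r) = 5/2 (p(r) = -(2 - 1*7)/2 = -(2 - 7)/2 = -½*(-5) = 5/2)
(U(-7) + p(16)) + 145 = ((-8 + 4*(-7)) + 5/2) + 145 = ((-8 - 28) + 5/2) + 145 = (-36 + 5/2) + 145 = -67/2 + 145 = 223/2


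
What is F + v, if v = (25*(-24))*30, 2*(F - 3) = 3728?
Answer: -16133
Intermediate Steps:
F = 1867 (F = 3 + (½)*3728 = 3 + 1864 = 1867)
v = -18000 (v = -600*30 = -18000)
F + v = 1867 - 18000 = -16133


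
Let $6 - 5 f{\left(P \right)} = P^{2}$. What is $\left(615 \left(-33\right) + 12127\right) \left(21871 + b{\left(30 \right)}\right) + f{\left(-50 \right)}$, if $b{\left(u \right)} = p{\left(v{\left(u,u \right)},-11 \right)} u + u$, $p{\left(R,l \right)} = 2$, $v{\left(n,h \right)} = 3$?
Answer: $- \frac{896889734}{5} \approx -1.7938 \cdot 10^{8}$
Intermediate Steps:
$b{\left(u \right)} = 3 u$ ($b{\left(u \right)} = 2 u + u = 3 u$)
$f{\left(P \right)} = \frac{6}{5} - \frac{P^{2}}{5}$
$\left(615 \left(-33\right) + 12127\right) \left(21871 + b{\left(30 \right)}\right) + f{\left(-50 \right)} = \left(615 \left(-33\right) + 12127\right) \left(21871 + 3 \cdot 30\right) + \left(\frac{6}{5} - \frac{\left(-50\right)^{2}}{5}\right) = \left(-20295 + 12127\right) \left(21871 + 90\right) + \left(\frac{6}{5} - 500\right) = \left(-8168\right) 21961 + \left(\frac{6}{5} - 500\right) = -179377448 - \frac{2494}{5} = - \frac{896889734}{5}$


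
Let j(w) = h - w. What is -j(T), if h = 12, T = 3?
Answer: -9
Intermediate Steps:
j(w) = 12 - w
-j(T) = -(12 - 1*3) = -(12 - 3) = -1*9 = -9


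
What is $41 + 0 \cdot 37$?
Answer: $41$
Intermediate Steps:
$41 + 0 \cdot 37 = 41 + 0 = 41$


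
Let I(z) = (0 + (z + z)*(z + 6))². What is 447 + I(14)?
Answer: 314047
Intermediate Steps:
I(z) = 4*z²*(6 + z)² (I(z) = (0 + (2*z)*(6 + z))² = (0 + 2*z*(6 + z))² = (2*z*(6 + z))² = 4*z²*(6 + z)²)
447 + I(14) = 447 + 4*14²*(6 + 14)² = 447 + 4*196*20² = 447 + 4*196*400 = 447 + 313600 = 314047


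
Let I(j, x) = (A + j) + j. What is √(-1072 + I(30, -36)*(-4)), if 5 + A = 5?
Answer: 4*I*√82 ≈ 36.222*I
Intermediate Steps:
A = 0 (A = -5 + 5 = 0)
I(j, x) = 2*j (I(j, x) = (0 + j) + j = j + j = 2*j)
√(-1072 + I(30, -36)*(-4)) = √(-1072 + (2*30)*(-4)) = √(-1072 + 60*(-4)) = √(-1072 - 240) = √(-1312) = 4*I*√82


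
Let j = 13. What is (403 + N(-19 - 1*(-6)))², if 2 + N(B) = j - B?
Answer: 182329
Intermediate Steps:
N(B) = 11 - B (N(B) = -2 + (13 - B) = 11 - B)
(403 + N(-19 - 1*(-6)))² = (403 + (11 - (-19 - 1*(-6))))² = (403 + (11 - (-19 + 6)))² = (403 + (11 - 1*(-13)))² = (403 + (11 + 13))² = (403 + 24)² = 427² = 182329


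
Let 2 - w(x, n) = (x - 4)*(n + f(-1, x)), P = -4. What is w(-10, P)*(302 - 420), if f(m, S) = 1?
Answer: 4720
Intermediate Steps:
w(x, n) = 2 - (1 + n)*(-4 + x) (w(x, n) = 2 - (x - 4)*(n + 1) = 2 - (-4 + x)*(1 + n) = 2 - (1 + n)*(-4 + x))
w(-10, P)*(302 - 420) = (6 - 1*(-10) + 4*(-4) - 1*(-4)*(-10))*(302 - 420) = (6 + 10 - 16 - 40)*(-118) = -40*(-118) = 4720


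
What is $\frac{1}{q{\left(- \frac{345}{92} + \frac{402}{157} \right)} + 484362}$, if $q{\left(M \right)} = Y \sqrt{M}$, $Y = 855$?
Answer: $\frac{33797704}{16370384179923} - \frac{190 i \sqrt{13031}}{5456794726641} \approx 2.0646 \cdot 10^{-6} - 3.9747 \cdot 10^{-9} i$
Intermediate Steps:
$q{\left(M \right)} = 855 \sqrt{M}$
$\frac{1}{q{\left(- \frac{345}{92} + \frac{402}{157} \right)} + 484362} = \frac{1}{855 \sqrt{- \frac{345}{92} + \frac{402}{157}} + 484362} = \frac{1}{855 \sqrt{\left(-345\right) \frac{1}{92} + 402 \cdot \frac{1}{157}} + 484362} = \frac{1}{855 \sqrt{- \frac{15}{4} + \frac{402}{157}} + 484362} = \frac{1}{855 \sqrt{- \frac{747}{628}} + 484362} = \frac{1}{855 \frac{3 i \sqrt{13031}}{314} + 484362} = \frac{1}{\frac{2565 i \sqrt{13031}}{314} + 484362} = \frac{1}{484362 + \frac{2565 i \sqrt{13031}}{314}}$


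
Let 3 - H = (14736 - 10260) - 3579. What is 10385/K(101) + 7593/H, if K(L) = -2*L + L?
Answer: -3350361/30098 ≈ -111.32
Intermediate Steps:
K(L) = -L
H = -894 (H = 3 - ((14736 - 10260) - 3579) = 3 - (4476 - 3579) = 3 - 1*897 = 3 - 897 = -894)
10385/K(101) + 7593/H = 10385/((-1*101)) + 7593/(-894) = 10385/(-101) + 7593*(-1/894) = 10385*(-1/101) - 2531/298 = -10385/101 - 2531/298 = -3350361/30098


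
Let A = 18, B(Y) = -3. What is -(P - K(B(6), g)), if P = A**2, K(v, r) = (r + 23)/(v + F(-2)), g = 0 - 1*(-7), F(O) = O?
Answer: -330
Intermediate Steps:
g = 7 (g = 0 + 7 = 7)
K(v, r) = (23 + r)/(-2 + v) (K(v, r) = (r + 23)/(v - 2) = (23 + r)/(-2 + v))
P = 324 (P = 18**2 = 324)
-(P - K(B(6), g)) = -(324 - (23 + 7)/(-2 - 3)) = -(324 - 30/(-5)) = -(324 - (-1)*30/5) = -(324 - 1*(-6)) = -(324 + 6) = -1*330 = -330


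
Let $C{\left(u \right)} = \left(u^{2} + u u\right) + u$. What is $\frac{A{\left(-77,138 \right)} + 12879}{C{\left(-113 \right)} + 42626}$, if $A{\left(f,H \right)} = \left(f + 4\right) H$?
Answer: $\frac{165}{4003} \approx 0.041219$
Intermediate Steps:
$A{\left(f,H \right)} = H \left(4 + f\right)$ ($A{\left(f,H \right)} = \left(4 + f\right) H = H \left(4 + f\right)$)
$C{\left(u \right)} = u + 2 u^{2}$ ($C{\left(u \right)} = \left(u^{2} + u^{2}\right) + u = 2 u^{2} + u = u + 2 u^{2}$)
$\frac{A{\left(-77,138 \right)} + 12879}{C{\left(-113 \right)} + 42626} = \frac{138 \left(4 - 77\right) + 12879}{- 113 \left(1 + 2 \left(-113\right)\right) + 42626} = \frac{138 \left(-73\right) + 12879}{- 113 \left(1 - 226\right) + 42626} = \frac{-10074 + 12879}{\left(-113\right) \left(-225\right) + 42626} = \frac{2805}{25425 + 42626} = \frac{2805}{68051} = 2805 \cdot \frac{1}{68051} = \frac{165}{4003}$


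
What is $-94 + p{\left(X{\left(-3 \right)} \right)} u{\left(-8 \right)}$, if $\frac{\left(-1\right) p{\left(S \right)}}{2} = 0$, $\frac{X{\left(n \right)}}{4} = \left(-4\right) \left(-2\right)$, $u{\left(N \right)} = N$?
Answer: $-94$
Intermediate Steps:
$X{\left(n \right)} = 32$ ($X{\left(n \right)} = 4 \left(\left(-4\right) \left(-2\right)\right) = 4 \cdot 8 = 32$)
$p{\left(S \right)} = 0$ ($p{\left(S \right)} = \left(-2\right) 0 = 0$)
$-94 + p{\left(X{\left(-3 \right)} \right)} u{\left(-8 \right)} = -94 + 0 \left(-8\right) = -94 + 0 = -94$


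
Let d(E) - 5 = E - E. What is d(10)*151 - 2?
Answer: 753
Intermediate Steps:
d(E) = 5 (d(E) = 5 + (E - E) = 5 + 0 = 5)
d(10)*151 - 2 = 5*151 - 2 = 755 - 2 = 753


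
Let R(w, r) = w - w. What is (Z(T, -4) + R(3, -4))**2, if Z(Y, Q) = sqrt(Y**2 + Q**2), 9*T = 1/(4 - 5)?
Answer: 1297/81 ≈ 16.012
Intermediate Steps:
T = -1/9 (T = 1/(9*(4 - 5)) = (1/9)/(-1) = (1/9)*(-1) = -1/9 ≈ -0.11111)
R(w, r) = 0
Z(Y, Q) = sqrt(Q**2 + Y**2)
(Z(T, -4) + R(3, -4))**2 = (sqrt((-4)**2 + (-1/9)**2) + 0)**2 = (sqrt(16 + 1/81) + 0)**2 = (sqrt(1297/81) + 0)**2 = (sqrt(1297)/9 + 0)**2 = (sqrt(1297)/9)**2 = 1297/81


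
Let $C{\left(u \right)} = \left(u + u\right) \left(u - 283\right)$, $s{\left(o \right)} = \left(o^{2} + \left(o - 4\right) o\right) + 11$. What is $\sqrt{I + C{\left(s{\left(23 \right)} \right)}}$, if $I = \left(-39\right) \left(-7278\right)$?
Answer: $\sqrt{1639918} \approx 1280.6$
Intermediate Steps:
$s{\left(o \right)} = 11 + o^{2} + o \left(-4 + o\right)$ ($s{\left(o \right)} = \left(o^{2} + \left(o - 4\right) o\right) + 11 = \left(o^{2} + \left(-4 + o\right) o\right) + 11 = \left(o^{2} + o \left(-4 + o\right)\right) + 11 = 11 + o^{2} + o \left(-4 + o\right)$)
$I = 283842$
$C{\left(u \right)} = 2 u \left(-283 + u\right)$
$\sqrt{I + C{\left(s{\left(23 \right)} \right)}} = \sqrt{283842 + 2 \left(11 - 92 + 2 \cdot 23^{2}\right) \left(-283 + \left(11 - 92 + 2 \cdot 23^{2}\right)\right)} = \sqrt{283842 + 2 \left(11 - 92 + 2 \cdot 529\right) \left(-283 + \left(11 - 92 + 2 \cdot 529\right)\right)} = \sqrt{283842 + 2 \left(11 - 92 + 1058\right) \left(-283 + \left(11 - 92 + 1058\right)\right)} = \sqrt{283842 + 2 \cdot 977 \left(-283 + 977\right)} = \sqrt{283842 + 2 \cdot 977 \cdot 694} = \sqrt{283842 + 1356076} = \sqrt{1639918}$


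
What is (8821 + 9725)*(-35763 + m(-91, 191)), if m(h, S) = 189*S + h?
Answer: 4543770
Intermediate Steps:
m(h, S) = h + 189*S
(8821 + 9725)*(-35763 + m(-91, 191)) = (8821 + 9725)*(-35763 + (-91 + 189*191)) = 18546*(-35763 + (-91 + 36099)) = 18546*(-35763 + 36008) = 18546*245 = 4543770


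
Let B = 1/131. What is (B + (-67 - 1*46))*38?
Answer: -562476/131 ≈ -4293.7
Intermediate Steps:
B = 1/131 ≈ 0.0076336
(B + (-67 - 1*46))*38 = (1/131 + (-67 - 1*46))*38 = (1/131 + (-67 - 46))*38 = (1/131 - 113)*38 = -14802/131*38 = -562476/131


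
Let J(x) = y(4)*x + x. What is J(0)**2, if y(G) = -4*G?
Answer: 0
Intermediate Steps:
J(x) = -15*x (J(x) = (-4*4)*x + x = -16*x + x = -15*x)
J(0)**2 = (-15*0)**2 = 0**2 = 0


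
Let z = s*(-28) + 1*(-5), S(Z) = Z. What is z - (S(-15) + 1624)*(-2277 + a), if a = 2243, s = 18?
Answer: 54197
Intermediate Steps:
z = -509 (z = 18*(-28) + 1*(-5) = -504 - 5 = -509)
z - (S(-15) + 1624)*(-2277 + a) = -509 - (-15 + 1624)*(-2277 + 2243) = -509 - 1609*(-34) = -509 - 1*(-54706) = -509 + 54706 = 54197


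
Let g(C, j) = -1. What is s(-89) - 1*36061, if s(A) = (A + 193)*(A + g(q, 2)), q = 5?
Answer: -45421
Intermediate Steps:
s(A) = (-1 + A)*(193 + A) (s(A) = (A + 193)*(A - 1) = (193 + A)*(-1 + A) = (-1 + A)*(193 + A))
s(-89) - 1*36061 = (-193 + (-89)**2 + 192*(-89)) - 1*36061 = (-193 + 7921 - 17088) - 36061 = -9360 - 36061 = -45421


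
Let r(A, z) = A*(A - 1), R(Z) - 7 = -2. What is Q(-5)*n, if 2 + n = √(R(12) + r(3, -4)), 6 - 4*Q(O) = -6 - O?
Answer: -7/2 + 7*√11/4 ≈ 2.3041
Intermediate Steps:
Q(O) = 3 + O/4 (Q(O) = 3/2 - (-6 - O)/4 = 3/2 + (3/2 + O/4) = 3 + O/4)
R(Z) = 5 (R(Z) = 7 - 2 = 5)
r(A, z) = A*(-1 + A)
n = -2 + √11 (n = -2 + √(5 + 3*(-1 + 3)) = -2 + √(5 + 3*2) = -2 + √(5 + 6) = -2 + √11 ≈ 1.3166)
Q(-5)*n = (3 + (¼)*(-5))*(-2 + √11) = (3 - 5/4)*(-2 + √11) = 7*(-2 + √11)/4 = -7/2 + 7*√11/4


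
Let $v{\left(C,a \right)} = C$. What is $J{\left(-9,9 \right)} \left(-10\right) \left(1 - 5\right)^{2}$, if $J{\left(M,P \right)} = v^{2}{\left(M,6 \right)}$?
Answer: $-12960$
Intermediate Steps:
$J{\left(M,P \right)} = M^{2}$
$J{\left(-9,9 \right)} \left(-10\right) \left(1 - 5\right)^{2} = \left(-9\right)^{2} \left(-10\right) \left(1 - 5\right)^{2} = 81 \left(-10\right) \left(-4\right)^{2} = \left(-810\right) 16 = -12960$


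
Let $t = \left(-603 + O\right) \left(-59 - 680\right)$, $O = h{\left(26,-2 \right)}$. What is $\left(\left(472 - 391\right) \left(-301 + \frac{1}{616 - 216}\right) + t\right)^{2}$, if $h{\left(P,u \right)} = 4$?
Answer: $\frac{27993332448550561}{160000} \approx 1.7496 \cdot 10^{11}$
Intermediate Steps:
$O = 4$
$t = 442661$ ($t = \left(-603 + 4\right) \left(-59 - 680\right) = \left(-599\right) \left(-739\right) = 442661$)
$\left(\left(472 - 391\right) \left(-301 + \frac{1}{616 - 216}\right) + t\right)^{2} = \left(\left(472 - 391\right) \left(-301 + \frac{1}{616 - 216}\right) + 442661\right)^{2} = \left(81 \left(-301 + \frac{1}{400}\right) + 442661\right)^{2} = \left(81 \left(- \frac{120399}{400}\right) + 442661\right)^{2} = \left(- \frac{9752319}{400} + 442661\right)^{2} = \left(\frac{167312081}{400}\right)^{2} = \frac{27993332448550561}{160000}$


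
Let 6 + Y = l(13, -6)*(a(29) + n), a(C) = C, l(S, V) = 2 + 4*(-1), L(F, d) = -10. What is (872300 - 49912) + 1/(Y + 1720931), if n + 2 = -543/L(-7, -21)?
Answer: 7075671743061/8603812 ≈ 8.2239e+5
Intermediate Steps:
l(S, V) = -2 (l(S, V) = 2 - 4 = -2)
n = 523/10 (n = -2 - 543/(-10) = -2 - 543*(-⅒) = -2 + 543/10 = 523/10 ≈ 52.300)
Y = -843/5 (Y = -6 - 2*(29 + 523/10) = -6 - 2*813/10 = -6 - 813/5 = -843/5 ≈ -168.60)
(872300 - 49912) + 1/(Y + 1720931) = (872300 - 49912) + 1/(-843/5 + 1720931) = 822388 + 1/(8603812/5) = 822388 + 5/8603812 = 7075671743061/8603812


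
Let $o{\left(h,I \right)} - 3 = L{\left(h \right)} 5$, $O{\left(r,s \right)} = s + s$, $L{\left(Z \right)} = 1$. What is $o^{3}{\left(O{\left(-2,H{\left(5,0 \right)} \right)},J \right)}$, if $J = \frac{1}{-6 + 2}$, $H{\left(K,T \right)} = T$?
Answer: $512$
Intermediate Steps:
$O{\left(r,s \right)} = 2 s$
$J = - \frac{1}{4}$ ($J = \frac{1}{-4} = - \frac{1}{4} \approx -0.25$)
$o{\left(h,I \right)} = 8$ ($o{\left(h,I \right)} = 3 + 1 \cdot 5 = 3 + 5 = 8$)
$o^{3}{\left(O{\left(-2,H{\left(5,0 \right)} \right)},J \right)} = 8^{3} = 512$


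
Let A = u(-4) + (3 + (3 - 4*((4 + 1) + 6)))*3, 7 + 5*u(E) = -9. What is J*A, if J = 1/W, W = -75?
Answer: 586/375 ≈ 1.5627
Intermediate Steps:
u(E) = -16/5 (u(E) = -7/5 + (⅕)*(-9) = -7/5 - 9/5 = -16/5)
J = -1/75 (J = 1/(-75) = -1/75 ≈ -0.013333)
A = -586/5 (A = -16/5 + (3 + (3 - 4*((4 + 1) + 6)))*3 = -16/5 + (3 + (3 - 4*(5 + 6)))*3 = -16/5 + (3 + (3 - 4*11))*3 = -16/5 + (3 + (3 - 44))*3 = -16/5 + (3 - 41)*3 = -16/5 - 38*3 = -16/5 - 114 = -586/5 ≈ -117.20)
J*A = -1/75*(-586/5) = 586/375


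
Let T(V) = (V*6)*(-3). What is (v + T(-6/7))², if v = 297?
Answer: 4782969/49 ≈ 97612.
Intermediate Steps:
T(V) = -18*V (T(V) = (6*V)*(-3) = -18*V)
(v + T(-6/7))² = (297 - (-108)/7)² = (297 - 18*(-6/7))² = (297 + 108/7)² = (2187/7)² = 4782969/49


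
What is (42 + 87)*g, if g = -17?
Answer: -2193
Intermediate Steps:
(42 + 87)*g = (42 + 87)*(-17) = 129*(-17) = -2193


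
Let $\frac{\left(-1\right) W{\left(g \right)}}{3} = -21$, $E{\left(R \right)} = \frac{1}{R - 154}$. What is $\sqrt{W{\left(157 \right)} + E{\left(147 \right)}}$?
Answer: $\frac{2 \sqrt{770}}{7} \approx 7.9283$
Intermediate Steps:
$E{\left(R \right)} = \frac{1}{-154 + R}$
$W{\left(g \right)} = 63$ ($W{\left(g \right)} = \left(-3\right) \left(-21\right) = 63$)
$\sqrt{W{\left(157 \right)} + E{\left(147 \right)}} = \sqrt{63 + \frac{1}{-154 + 147}} = \sqrt{63 + \frac{1}{-7}} = \sqrt{63 - \frac{1}{7}} = \sqrt{\frac{440}{7}} = \frac{2 \sqrt{770}}{7}$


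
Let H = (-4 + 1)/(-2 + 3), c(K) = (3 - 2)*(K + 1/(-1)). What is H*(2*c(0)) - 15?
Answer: -9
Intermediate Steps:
c(K) = -1 + K (c(K) = 1*(K - 1) = 1*(-1 + K) = -1 + K)
H = -3 (H = -3/1 = -3*1 = -3)
H*(2*c(0)) - 15 = -6*(-1 + 0) - 15 = -6*(-1) - 15 = -3*(-2) - 15 = 6 - 15 = -9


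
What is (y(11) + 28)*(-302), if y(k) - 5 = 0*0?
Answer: -9966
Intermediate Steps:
y(k) = 5 (y(k) = 5 + 0*0 = 5 + 0 = 5)
(y(11) + 28)*(-302) = (5 + 28)*(-302) = 33*(-302) = -9966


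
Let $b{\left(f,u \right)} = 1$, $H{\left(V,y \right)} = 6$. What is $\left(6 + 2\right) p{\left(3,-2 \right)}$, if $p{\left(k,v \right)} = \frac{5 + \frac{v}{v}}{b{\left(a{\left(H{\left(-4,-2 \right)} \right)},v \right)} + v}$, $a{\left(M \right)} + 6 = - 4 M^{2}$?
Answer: $-48$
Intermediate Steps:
$a{\left(M \right)} = -6 - 4 M^{2}$
$p{\left(k,v \right)} = \frac{6}{1 + v}$ ($p{\left(k,v \right)} = \frac{5 + \frac{v}{v}}{1 + v} = \frac{5 + 1}{1 + v} = \frac{6}{1 + v}$)
$\left(6 + 2\right) p{\left(3,-2 \right)} = \left(6 + 2\right) \frac{6}{1 - 2} = 8 \frac{6}{-1} = 8 \cdot 6 \left(-1\right) = 8 \left(-6\right) = -48$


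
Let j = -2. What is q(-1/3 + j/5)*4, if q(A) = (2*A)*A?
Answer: 968/225 ≈ 4.3022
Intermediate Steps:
q(A) = 2*A²
q(-1/3 + j/5)*4 = (2*(-1/3 - 2/5)²)*4 = (2*(-1*⅓ - 2*⅕)²)*4 = (2*(-⅓ - ⅖)²)*4 = (2*(-11/15)²)*4 = (2*(121/225))*4 = (242/225)*4 = 968/225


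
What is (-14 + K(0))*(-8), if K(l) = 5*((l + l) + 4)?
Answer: -48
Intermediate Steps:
K(l) = 20 + 10*l (K(l) = 5*(2*l + 4) = 5*(4 + 2*l) = 20 + 10*l)
(-14 + K(0))*(-8) = (-14 + (20 + 10*0))*(-8) = (-14 + (20 + 0))*(-8) = (-14 + 20)*(-8) = 6*(-8) = -48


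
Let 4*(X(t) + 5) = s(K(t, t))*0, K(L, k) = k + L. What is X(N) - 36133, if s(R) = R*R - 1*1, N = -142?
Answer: -36138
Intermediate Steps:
K(L, k) = L + k
s(R) = -1 + R² (s(R) = R² - 1 = -1 + R²)
X(t) = -5 (X(t) = -5 + ((-1 + (t + t)²)*0)/4 = -5 + ((-1 + (2*t)²)*0)/4 = -5 + ((-1 + 4*t²)*0)/4 = -5 + (¼)*0 = -5 + 0 = -5)
X(N) - 36133 = -5 - 36133 = -36138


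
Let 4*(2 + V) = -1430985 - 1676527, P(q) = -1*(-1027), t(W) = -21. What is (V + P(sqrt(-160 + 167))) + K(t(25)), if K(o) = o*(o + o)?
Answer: -774971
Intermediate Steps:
K(o) = 2*o**2 (K(o) = o*(2*o) = 2*o**2)
P(q) = 1027
V = -776880 (V = -2 + (-1430985 - 1676527)/4 = -2 + (1/4)*(-3107512) = -2 - 776878 = -776880)
(V + P(sqrt(-160 + 167))) + K(t(25)) = (-776880 + 1027) + 2*(-21)**2 = -775853 + 2*441 = -775853 + 882 = -774971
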